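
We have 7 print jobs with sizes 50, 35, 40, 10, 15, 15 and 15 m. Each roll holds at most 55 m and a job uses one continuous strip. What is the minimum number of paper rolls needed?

4

Total = 50 + 40 + 35 + 15 + 15 + 15 + 10 = 180 m.
Lower bound: ⌈180/55⌉ = 4 paper rolls.
A packing using 4 paper rolls:
  roll 1: 50 = 50
  roll 2: 40 + 15 = 55
  roll 3: 35 + 15 = 50
  roll 4: 15 + 10 = 25
This matches the lower bound, so 4 is optimal.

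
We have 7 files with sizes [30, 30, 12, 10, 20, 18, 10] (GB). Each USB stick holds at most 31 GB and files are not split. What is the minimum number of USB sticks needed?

Total = 30 + 30 + 20 + 18 + 12 + 10 + 10 = 130 GB.
Lower bound: ⌈130/31⌉ = 5 USB sticks.
A packing using 5 USB sticks:
  USB stick 1: 30 = 30
  USB stick 2: 30 = 30
  USB stick 3: 20 + 10 = 30
  USB stick 4: 18 + 12 = 30
  USB stick 5: 10 = 10
This matches the lower bound, so 5 is optimal.

5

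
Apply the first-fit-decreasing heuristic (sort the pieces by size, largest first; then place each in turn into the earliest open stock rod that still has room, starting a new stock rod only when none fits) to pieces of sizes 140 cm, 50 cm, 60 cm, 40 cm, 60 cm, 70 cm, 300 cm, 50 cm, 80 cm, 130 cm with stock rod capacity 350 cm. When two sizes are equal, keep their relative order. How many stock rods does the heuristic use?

3

Sorted descending: 300, 140, 130, 80, 70, 60, 60, 50, 50, 40.
  300 → stock rod 1 (new)  [load 300/350]
  140 → stock rod 2 (new)  [load 140/350]
  130 → stock rod 2  [load 270/350]
  80 → stock rod 2  [load 350/350]
  70 → stock rod 3 (new)  [load 70/350]
  60 → stock rod 3  [load 130/350]
  60 → stock rod 3  [load 190/350]
  50 → stock rod 1  [load 350/350]
  50 → stock rod 3  [load 240/350]
  40 → stock rod 3  [load 280/350]
3 stock rods opened.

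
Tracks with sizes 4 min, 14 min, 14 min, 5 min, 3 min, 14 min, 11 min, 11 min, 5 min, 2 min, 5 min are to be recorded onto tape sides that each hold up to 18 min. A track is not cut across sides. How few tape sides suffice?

Total = 14 + 14 + 14 + 11 + 11 + 5 + 5 + 5 + 4 + 3 + 2 = 88 min.
Lower bound: ⌈88/18⌉ = 5 tape sides.
A packing using 6 tape sides:
  side 1: 14 + 4 = 18
  side 2: 14 + 3 = 17
  side 3: 14 + 2 = 16
  side 4: 11 + 5 = 16
  side 5: 11 + 5 = 16
  side 6: 5 = 5
No arrangement into 5 tape sides stays within capacity, so 6 is optimal.

6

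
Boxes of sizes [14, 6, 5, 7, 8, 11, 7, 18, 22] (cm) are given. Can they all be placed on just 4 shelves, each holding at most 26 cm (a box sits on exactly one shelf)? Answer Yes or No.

A valid assignment using 4 shelves:
  shelf 1: 22 = 22
  shelf 2: 18 + 8 = 26
  shelf 3: 14 + 11 = 25
  shelf 4: 7 + 7 + 6 + 5 = 25
Every load is within 26 cm, so 4 shelves suffice.

Yes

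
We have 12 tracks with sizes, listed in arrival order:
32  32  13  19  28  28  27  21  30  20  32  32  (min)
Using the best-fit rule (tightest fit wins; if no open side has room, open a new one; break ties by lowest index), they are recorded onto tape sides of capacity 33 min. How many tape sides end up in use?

  32 → side 1 (new)  [load 32/33]
  32 → side 2 (new)  [load 32/33]
  13 → side 3 (new)  [load 13/33]
  19 → side 3  [load 32/33]
  28 → side 4 (new)  [load 28/33]
  28 → side 5 (new)  [load 28/33]
  27 → side 6 (new)  [load 27/33]
  21 → side 7 (new)  [load 21/33]
  30 → side 8 (new)  [load 30/33]
  20 → side 9 (new)  [load 20/33]
  32 → side 10 (new)  [load 32/33]
  32 → side 11 (new)  [load 32/33]
11 tape sides opened.

11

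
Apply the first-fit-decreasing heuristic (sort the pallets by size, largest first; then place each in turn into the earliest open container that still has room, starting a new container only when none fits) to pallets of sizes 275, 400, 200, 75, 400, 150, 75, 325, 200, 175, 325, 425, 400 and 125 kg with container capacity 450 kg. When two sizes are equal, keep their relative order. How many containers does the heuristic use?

Sorted descending: 425, 400, 400, 400, 325, 325, 275, 200, 200, 175, 150, 125, 75, 75.
  425 → container 1 (new)  [load 425/450]
  400 → container 2 (new)  [load 400/450]
  400 → container 3 (new)  [load 400/450]
  400 → container 4 (new)  [load 400/450]
  325 → container 5 (new)  [load 325/450]
  325 → container 6 (new)  [load 325/450]
  275 → container 7 (new)  [load 275/450]
  200 → container 8 (new)  [load 200/450]
  200 → container 8  [load 400/450]
  175 → container 7  [load 450/450]
  150 → container 9 (new)  [load 150/450]
  125 → container 5  [load 450/450]
  75 → container 6  [load 400/450]
  75 → container 9  [load 225/450]
9 containers opened.

9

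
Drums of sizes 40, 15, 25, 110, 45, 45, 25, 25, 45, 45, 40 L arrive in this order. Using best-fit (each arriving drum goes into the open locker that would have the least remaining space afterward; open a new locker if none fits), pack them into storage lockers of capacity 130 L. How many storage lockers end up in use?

  40 → locker 1 (new)  [load 40/130]
  15 → locker 1  [load 55/130]
  25 → locker 1  [load 80/130]
  110 → locker 2 (new)  [load 110/130]
  45 → locker 1  [load 125/130]
  45 → locker 3 (new)  [load 45/130]
  25 → locker 3  [load 70/130]
  25 → locker 3  [load 95/130]
  45 → locker 4 (new)  [load 45/130]
  45 → locker 4  [load 90/130]
  40 → locker 4  [load 130/130]
4 storage lockers opened.

4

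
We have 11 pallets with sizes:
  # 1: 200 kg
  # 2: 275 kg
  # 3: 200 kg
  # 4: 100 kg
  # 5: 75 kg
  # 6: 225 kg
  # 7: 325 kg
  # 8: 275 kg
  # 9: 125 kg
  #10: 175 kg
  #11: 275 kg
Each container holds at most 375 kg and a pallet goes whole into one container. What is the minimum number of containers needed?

7

Total = 325 + 275 + 275 + 275 + 225 + 200 + 200 + 175 + 125 + 100 + 75 = 2250 kg.
Lower bound: ⌈2250/375⌉ = 6 containers.
Also, 7 pallets each exceed 375/2 kg, and no two of those can share a container, so at least 7 containers are needed.
A packing using 7 containers:
  container 1: 325 = 325
  container 2: 275 + 100 = 375
  container 3: 275 + 75 = 350
  container 4: 275 = 275
  container 5: 225 + 125 = 350
  container 6: 200 + 175 = 375
  container 7: 200 = 200
This matches the lower bound, so 7 is optimal.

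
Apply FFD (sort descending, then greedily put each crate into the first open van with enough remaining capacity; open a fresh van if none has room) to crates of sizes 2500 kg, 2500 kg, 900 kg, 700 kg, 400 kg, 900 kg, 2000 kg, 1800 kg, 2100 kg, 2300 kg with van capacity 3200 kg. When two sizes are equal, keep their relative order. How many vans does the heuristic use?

6

Sorted descending: 2500, 2500, 2300, 2100, 2000, 1800, 900, 900, 700, 400.
  2500 → van 1 (new)  [load 2500/3200]
  2500 → van 2 (new)  [load 2500/3200]
  2300 → van 3 (new)  [load 2300/3200]
  2100 → van 4 (new)  [load 2100/3200]
  2000 → van 5 (new)  [load 2000/3200]
  1800 → van 6 (new)  [load 1800/3200]
  900 → van 3  [load 3200/3200]
  900 → van 4  [load 3000/3200]
  700 → van 1  [load 3200/3200]
  400 → van 2  [load 2900/3200]
6 vans opened.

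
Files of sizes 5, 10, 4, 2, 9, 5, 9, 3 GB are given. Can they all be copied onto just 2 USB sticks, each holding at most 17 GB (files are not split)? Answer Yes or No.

No

Total = 47 GB; ⌈47/17⌉ = 3.
At least 3 USB sticks are required, but only 2 are allowed.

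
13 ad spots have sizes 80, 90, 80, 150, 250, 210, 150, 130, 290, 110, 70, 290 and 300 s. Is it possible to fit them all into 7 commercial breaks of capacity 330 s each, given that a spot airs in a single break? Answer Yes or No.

Total = 2200 s; ⌈2200/330⌉ = 7.
The bound of 7 does not rule out 7, but exhaustive search shows no assignment into 7 commercial breaks of capacity 330 s exists — the minimum is 8.

No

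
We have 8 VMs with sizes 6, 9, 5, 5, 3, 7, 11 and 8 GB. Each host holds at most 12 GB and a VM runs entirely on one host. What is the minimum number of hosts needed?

Total = 11 + 9 + 8 + 7 + 6 + 5 + 5 + 3 = 54 GB.
Lower bound: ⌈54/12⌉ = 5 hosts.
A packing using 5 hosts:
  host 1: 11 = 11
  host 2: 9 + 3 = 12
  host 3: 8 = 8
  host 4: 7 + 5 = 12
  host 5: 6 + 5 = 11
This matches the lower bound, so 5 is optimal.

5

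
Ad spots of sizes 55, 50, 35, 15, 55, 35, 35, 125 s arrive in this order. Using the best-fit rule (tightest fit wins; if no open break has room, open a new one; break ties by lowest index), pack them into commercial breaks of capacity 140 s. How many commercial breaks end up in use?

  55 → break 1 (new)  [load 55/140]
  50 → break 1  [load 105/140]
  35 → break 1  [load 140/140]
  15 → break 2 (new)  [load 15/140]
  55 → break 2  [load 70/140]
  35 → break 2  [load 105/140]
  35 → break 2  [load 140/140]
  125 → break 3 (new)  [load 125/140]
3 commercial breaks opened.

3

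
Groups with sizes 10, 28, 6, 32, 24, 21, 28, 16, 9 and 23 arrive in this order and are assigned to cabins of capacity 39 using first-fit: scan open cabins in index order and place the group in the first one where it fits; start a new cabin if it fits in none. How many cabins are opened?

  10 → cabin 1 (new)  [load 10/39]
  28 → cabin 1  [load 38/39]
  6 → cabin 2 (new)  [load 6/39]
  32 → cabin 2  [load 38/39]
  24 → cabin 3 (new)  [load 24/39]
  21 → cabin 4 (new)  [load 21/39]
  28 → cabin 5 (new)  [load 28/39]
  16 → cabin 4  [load 37/39]
  9 → cabin 3  [load 33/39]
  23 → cabin 6 (new)  [load 23/39]
6 cabins opened.

6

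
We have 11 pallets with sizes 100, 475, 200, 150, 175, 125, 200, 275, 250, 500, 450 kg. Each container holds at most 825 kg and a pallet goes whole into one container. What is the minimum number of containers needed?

Total = 500 + 475 + 450 + 275 + 250 + 200 + 200 + 175 + 150 + 125 + 100 = 2900 kg.
Lower bound: ⌈2900/825⌉ = 4 containers.
A packing using 4 containers:
  container 1: 500 + 275 = 775
  container 2: 475 + 250 + 100 = 825
  container 3: 450 + 200 + 175 = 825
  container 4: 200 + 150 + 125 = 475
This matches the lower bound, so 4 is optimal.

4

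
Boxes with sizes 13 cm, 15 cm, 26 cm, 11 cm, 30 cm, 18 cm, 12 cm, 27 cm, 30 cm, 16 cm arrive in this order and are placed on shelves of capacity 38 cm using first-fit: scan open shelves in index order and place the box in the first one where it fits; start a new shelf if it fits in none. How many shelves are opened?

7

  13 → shelf 1 (new)  [load 13/38]
  15 → shelf 1  [load 28/38]
  26 → shelf 2 (new)  [load 26/38]
  11 → shelf 2  [load 37/38]
  30 → shelf 3 (new)  [load 30/38]
  18 → shelf 4 (new)  [load 18/38]
  12 → shelf 4  [load 30/38]
  27 → shelf 5 (new)  [load 27/38]
  30 → shelf 6 (new)  [load 30/38]
  16 → shelf 7 (new)  [load 16/38]
7 shelves opened.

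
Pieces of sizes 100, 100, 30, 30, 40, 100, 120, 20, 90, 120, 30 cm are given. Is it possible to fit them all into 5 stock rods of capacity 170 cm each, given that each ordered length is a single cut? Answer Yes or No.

Total = 780 cm; ⌈780/170⌉ = 5.
6 pieces each exceed half the capacity and cannot share a stock rod, forcing at least 6 stock rods.
At least 6 stock rods are required, but only 5 are allowed.

No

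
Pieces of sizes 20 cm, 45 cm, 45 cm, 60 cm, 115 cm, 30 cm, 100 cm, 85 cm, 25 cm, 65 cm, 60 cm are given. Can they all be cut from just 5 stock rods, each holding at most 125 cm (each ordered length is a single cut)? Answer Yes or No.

Total = 650 cm; ⌈650/125⌉ = 6.
At least 6 stock rods are required, but only 5 are allowed.

No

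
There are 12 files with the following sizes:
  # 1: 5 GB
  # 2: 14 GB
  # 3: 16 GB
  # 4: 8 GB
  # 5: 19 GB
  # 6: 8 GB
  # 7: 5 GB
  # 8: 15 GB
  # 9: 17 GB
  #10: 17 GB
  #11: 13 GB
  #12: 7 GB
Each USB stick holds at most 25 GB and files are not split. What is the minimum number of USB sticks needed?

7

Total = 19 + 17 + 17 + 16 + 15 + 14 + 13 + 8 + 8 + 7 + 5 + 5 = 144 GB.
Lower bound: ⌈144/25⌉ = 6 USB sticks.
Also, 7 files each exceed 25/2 GB, and no two of those can share a USB stick, so at least 7 USB sticks are needed.
A packing using 7 USB sticks:
  USB stick 1: 19 + 5 = 24
  USB stick 2: 17 + 8 = 25
  USB stick 3: 17 + 8 = 25
  USB stick 4: 16 + 7 = 23
  USB stick 5: 15 + 5 = 20
  USB stick 6: 14 = 14
  USB stick 7: 13 = 13
This matches the lower bound, so 7 is optimal.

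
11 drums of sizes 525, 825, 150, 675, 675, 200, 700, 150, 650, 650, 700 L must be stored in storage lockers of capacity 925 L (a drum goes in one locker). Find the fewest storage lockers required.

8

Total = 825 + 700 + 700 + 675 + 675 + 650 + 650 + 525 + 200 + 150 + 150 = 5900 L.
Lower bound: ⌈5900/925⌉ = 7 storage lockers.
Also, 8 drums each exceed 925/2 L, and no two of those can share a locker, so at least 8 storage lockers are needed.
A packing using 8 storage lockers:
  locker 1: 825 = 825
  locker 2: 700 + 200 = 900
  locker 3: 700 + 150 = 850
  locker 4: 675 + 150 = 825
  locker 5: 675 = 675
  locker 6: 650 = 650
  locker 7: 650 = 650
  locker 8: 525 = 525
This matches the lower bound, so 8 is optimal.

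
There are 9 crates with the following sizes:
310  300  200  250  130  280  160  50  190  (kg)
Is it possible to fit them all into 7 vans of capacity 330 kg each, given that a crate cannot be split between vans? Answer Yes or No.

Yes

A valid assignment using 7 vans:
  van 1: 310 = 310
  van 2: 300 = 300
  van 3: 280 + 50 = 330
  van 4: 250 = 250
  van 5: 200 + 130 = 330
  van 6: 190 = 190
  van 7: 160 = 160
Every load is within 330 kg, so 7 vans suffice.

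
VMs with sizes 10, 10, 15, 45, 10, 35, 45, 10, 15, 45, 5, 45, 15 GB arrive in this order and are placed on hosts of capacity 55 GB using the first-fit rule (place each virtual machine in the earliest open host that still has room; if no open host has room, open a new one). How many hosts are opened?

7

  10 → host 1 (new)  [load 10/55]
  10 → host 1  [load 20/55]
  15 → host 1  [load 35/55]
  45 → host 2 (new)  [load 45/55]
  10 → host 1  [load 45/55]
  35 → host 3 (new)  [load 35/55]
  45 → host 4 (new)  [load 45/55]
  10 → host 1  [load 55/55]
  15 → host 3  [load 50/55]
  45 → host 5 (new)  [load 45/55]
  5 → host 2  [load 50/55]
  45 → host 6 (new)  [load 45/55]
  15 → host 7 (new)  [load 15/55]
7 hosts opened.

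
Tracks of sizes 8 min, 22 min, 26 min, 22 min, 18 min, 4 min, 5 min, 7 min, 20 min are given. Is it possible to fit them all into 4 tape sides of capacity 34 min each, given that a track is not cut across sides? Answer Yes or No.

No

Total = 132 min; ⌈132/34⌉ = 4.
5 tracks each exceed half the capacity and cannot share a side, forcing at least 5 tape sides.
At least 5 tape sides are required, but only 4 are allowed.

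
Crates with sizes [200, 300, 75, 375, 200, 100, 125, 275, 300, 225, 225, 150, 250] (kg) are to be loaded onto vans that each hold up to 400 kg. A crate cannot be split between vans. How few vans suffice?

Total = 375 + 300 + 300 + 275 + 250 + 225 + 225 + 200 + 200 + 150 + 125 + 100 + 75 = 2800 kg.
Lower bound: ⌈2800/400⌉ = 7 vans.
A packing using 8 vans:
  van 1: 375 = 375
  van 2: 300 + 100 = 400
  van 3: 300 + 75 = 375
  van 4: 275 + 125 = 400
  van 5: 250 + 150 = 400
  van 6: 225 = 225
  van 7: 225 = 225
  van 8: 200 + 200 = 400
No arrangement into 7 vans stays within capacity, so 8 is optimal.

8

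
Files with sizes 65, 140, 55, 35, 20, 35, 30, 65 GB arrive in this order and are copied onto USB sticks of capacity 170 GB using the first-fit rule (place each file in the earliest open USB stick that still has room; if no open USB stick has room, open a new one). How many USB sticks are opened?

3

  65 → USB stick 1 (new)  [load 65/170]
  140 → USB stick 2 (new)  [load 140/170]
  55 → USB stick 1  [load 120/170]
  35 → USB stick 1  [load 155/170]
  20 → USB stick 2  [load 160/170]
  35 → USB stick 3 (new)  [load 35/170]
  30 → USB stick 3  [load 65/170]
  65 → USB stick 3  [load 130/170]
3 USB sticks opened.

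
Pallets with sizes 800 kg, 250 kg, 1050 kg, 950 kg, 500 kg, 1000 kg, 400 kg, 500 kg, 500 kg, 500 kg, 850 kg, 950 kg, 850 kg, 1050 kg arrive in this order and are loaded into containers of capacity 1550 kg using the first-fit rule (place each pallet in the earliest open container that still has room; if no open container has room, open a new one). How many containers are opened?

8

  800 → container 1 (new)  [load 800/1550]
  250 → container 1  [load 1050/1550]
  1050 → container 2 (new)  [load 1050/1550]
  950 → container 3 (new)  [load 950/1550]
  500 → container 1  [load 1550/1550]
  1000 → container 4 (new)  [load 1000/1550]
  400 → container 2  [load 1450/1550]
  500 → container 3  [load 1450/1550]
  500 → container 4  [load 1500/1550]
  500 → container 5 (new)  [load 500/1550]
  850 → container 5  [load 1350/1550]
  950 → container 6 (new)  [load 950/1550]
  850 → container 7 (new)  [load 850/1550]
  1050 → container 8 (new)  [load 1050/1550]
8 containers opened.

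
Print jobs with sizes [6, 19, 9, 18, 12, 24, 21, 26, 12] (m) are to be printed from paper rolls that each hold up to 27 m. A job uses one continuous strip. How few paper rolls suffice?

6

Total = 26 + 24 + 21 + 19 + 18 + 12 + 12 + 9 + 6 = 147 m.
Lower bound: ⌈147/27⌉ = 6 paper rolls.
A packing using 6 paper rolls:
  roll 1: 26 = 26
  roll 2: 24 = 24
  roll 3: 21 + 6 = 27
  roll 4: 19 = 19
  roll 5: 18 + 9 = 27
  roll 6: 12 + 12 = 24
This matches the lower bound, so 6 is optimal.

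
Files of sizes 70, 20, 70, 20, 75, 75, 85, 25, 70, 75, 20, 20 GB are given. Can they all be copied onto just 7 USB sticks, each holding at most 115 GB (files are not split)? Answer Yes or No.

Yes

A valid assignment using 7 USB sticks:
  USB stick 1: 85 + 25 = 110
  USB stick 2: 75 + 20 + 20 = 115
  USB stick 3: 75 + 20 + 20 = 115
  USB stick 4: 75 = 75
  USB stick 5: 70 = 70
  USB stick 6: 70 = 70
  USB stick 7: 70 = 70
Every load is within 115 GB, so 7 USB sticks suffice.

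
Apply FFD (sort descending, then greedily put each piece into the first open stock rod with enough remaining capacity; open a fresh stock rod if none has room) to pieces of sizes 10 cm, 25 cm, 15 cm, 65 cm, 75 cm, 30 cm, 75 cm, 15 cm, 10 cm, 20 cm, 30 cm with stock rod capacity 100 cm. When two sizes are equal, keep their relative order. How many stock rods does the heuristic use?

Sorted descending: 75, 75, 65, 30, 30, 25, 20, 15, 15, 10, 10.
  75 → stock rod 1 (new)  [load 75/100]
  75 → stock rod 2 (new)  [load 75/100]
  65 → stock rod 3 (new)  [load 65/100]
  30 → stock rod 3  [load 95/100]
  30 → stock rod 4 (new)  [load 30/100]
  25 → stock rod 1  [load 100/100]
  20 → stock rod 2  [load 95/100]
  15 → stock rod 4  [load 45/100]
  15 → stock rod 4  [load 60/100]
  10 → stock rod 4  [load 70/100]
  10 → stock rod 4  [load 80/100]
4 stock rods opened.

4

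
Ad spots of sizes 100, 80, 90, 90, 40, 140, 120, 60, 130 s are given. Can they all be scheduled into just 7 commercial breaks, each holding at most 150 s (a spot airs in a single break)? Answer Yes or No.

Yes

A valid assignment using 7 commercial breaks:
  break 1: 140 = 140
  break 2: 130 = 130
  break 3: 120 = 120
  break 4: 100 + 40 = 140
  break 5: 90 + 60 = 150
  break 6: 90 = 90
  break 7: 80 = 80
Every load is within 150 s, so 7 commercial breaks suffice.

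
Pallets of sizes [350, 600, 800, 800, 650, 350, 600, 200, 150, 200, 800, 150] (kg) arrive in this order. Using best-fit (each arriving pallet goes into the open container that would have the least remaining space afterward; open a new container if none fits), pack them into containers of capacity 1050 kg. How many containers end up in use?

  350 → container 1 (new)  [load 350/1050]
  600 → container 1  [load 950/1050]
  800 → container 2 (new)  [load 800/1050]
  800 → container 3 (new)  [load 800/1050]
  650 → container 4 (new)  [load 650/1050]
  350 → container 4  [load 1000/1050]
  600 → container 5 (new)  [load 600/1050]
  200 → container 2  [load 1000/1050]
  150 → container 3  [load 950/1050]
  200 → container 5  [load 800/1050]
  800 → container 6 (new)  [load 800/1050]
  150 → container 5  [load 950/1050]
6 containers opened.

6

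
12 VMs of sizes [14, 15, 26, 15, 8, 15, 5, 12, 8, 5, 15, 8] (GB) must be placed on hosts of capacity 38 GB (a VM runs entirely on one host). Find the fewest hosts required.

4

Total = 26 + 15 + 15 + 15 + 15 + 14 + 12 + 8 + 8 + 8 + 5 + 5 = 146 GB.
Lower bound: ⌈146/38⌉ = 4 hosts.
A packing using 4 hosts:
  host 1: 26 + 12 = 38
  host 2: 15 + 15 + 8 = 38
  host 3: 15 + 15 + 8 = 38
  host 4: 14 + 8 + 5 + 5 = 32
This matches the lower bound, so 4 is optimal.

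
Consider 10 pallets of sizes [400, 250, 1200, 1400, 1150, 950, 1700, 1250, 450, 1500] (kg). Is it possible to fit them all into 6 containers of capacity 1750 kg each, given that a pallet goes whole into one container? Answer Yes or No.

No

Total = 10250 kg; ⌈10250/1750⌉ = 6.
7 pallets each exceed half the capacity and cannot share a container, forcing at least 7 containers.
At least 7 containers are required, but only 6 are allowed.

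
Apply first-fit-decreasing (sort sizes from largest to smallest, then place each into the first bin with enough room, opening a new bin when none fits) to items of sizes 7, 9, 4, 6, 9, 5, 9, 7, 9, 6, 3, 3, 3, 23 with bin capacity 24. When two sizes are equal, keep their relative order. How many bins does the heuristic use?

Sorted descending: 23, 9, 9, 9, 9, 7, 7, 6, 6, 5, 4, 3, 3, 3.
  23 → bin 1 (new)  [load 23/24]
  9 → bin 2 (new)  [load 9/24]
  9 → bin 2  [load 18/24]
  9 → bin 3 (new)  [load 9/24]
  9 → bin 3  [load 18/24]
  7 → bin 4 (new)  [load 7/24]
  7 → bin 4  [load 14/24]
  6 → bin 2  [load 24/24]
  6 → bin 3  [load 24/24]
  5 → bin 4  [load 19/24]
  4 → bin 4  [load 23/24]
  3 → bin 5 (new)  [load 3/24]
  3 → bin 5  [load 6/24]
  3 → bin 5  [load 9/24]
5 bins opened.

5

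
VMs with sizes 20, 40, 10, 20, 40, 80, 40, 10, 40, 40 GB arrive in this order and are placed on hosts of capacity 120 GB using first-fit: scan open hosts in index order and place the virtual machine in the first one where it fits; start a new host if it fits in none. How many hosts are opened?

  20 → host 1 (new)  [load 20/120]
  40 → host 1  [load 60/120]
  10 → host 1  [load 70/120]
  20 → host 1  [load 90/120]
  40 → host 2 (new)  [load 40/120]
  80 → host 2  [load 120/120]
  40 → host 3 (new)  [load 40/120]
  10 → host 1  [load 100/120]
  40 → host 3  [load 80/120]
  40 → host 3  [load 120/120]
3 hosts opened.

3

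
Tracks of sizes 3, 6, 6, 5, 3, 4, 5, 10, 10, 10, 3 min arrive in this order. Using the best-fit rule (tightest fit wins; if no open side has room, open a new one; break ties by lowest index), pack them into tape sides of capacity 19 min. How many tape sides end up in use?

5

  3 → side 1 (new)  [load 3/19]
  6 → side 1  [load 9/19]
  6 → side 1  [load 15/19]
  5 → side 2 (new)  [load 5/19]
  3 → side 1  [load 18/19]
  4 → side 2  [load 9/19]
  5 → side 2  [load 14/19]
  10 → side 3 (new)  [load 10/19]
  10 → side 4 (new)  [load 10/19]
  10 → side 5 (new)  [load 10/19]
  3 → side 2  [load 17/19]
5 tape sides opened.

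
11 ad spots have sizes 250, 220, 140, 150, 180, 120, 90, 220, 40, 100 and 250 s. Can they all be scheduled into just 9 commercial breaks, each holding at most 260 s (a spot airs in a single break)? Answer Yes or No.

Yes

A valid assignment using 8 commercial breaks:
  break 1: 250 = 250
  break 2: 250 = 250
  break 3: 220 + 40 = 260
  break 4: 220 = 220
  break 5: 180 = 180
  break 6: 150 + 100 = 250
  break 7: 140 + 120 = 260
  break 8: 90 = 90
That uses only 8 ≤ 9, so 9 commercial breaks are enough.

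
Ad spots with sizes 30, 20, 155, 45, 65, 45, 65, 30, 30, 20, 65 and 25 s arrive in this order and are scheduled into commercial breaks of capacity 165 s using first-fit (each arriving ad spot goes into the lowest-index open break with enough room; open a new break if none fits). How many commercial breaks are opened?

4

  30 → break 1 (new)  [load 30/165]
  20 → break 1  [load 50/165]
  155 → break 2 (new)  [load 155/165]
  45 → break 1  [load 95/165]
  65 → break 1  [load 160/165]
  45 → break 3 (new)  [load 45/165]
  65 → break 3  [load 110/165]
  30 → break 3  [load 140/165]
  30 → break 4 (new)  [load 30/165]
  20 → break 3  [load 160/165]
  65 → break 4  [load 95/165]
  25 → break 4  [load 120/165]
4 commercial breaks opened.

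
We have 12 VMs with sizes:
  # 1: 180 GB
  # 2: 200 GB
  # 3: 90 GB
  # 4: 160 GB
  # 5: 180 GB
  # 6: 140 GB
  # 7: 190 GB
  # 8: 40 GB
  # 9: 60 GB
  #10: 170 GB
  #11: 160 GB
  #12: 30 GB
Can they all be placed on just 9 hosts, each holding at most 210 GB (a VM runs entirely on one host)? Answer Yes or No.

A valid assignment using 9 hosts:
  host 1: 200 = 200
  host 2: 190 = 190
  host 3: 180 + 30 = 210
  host 4: 180 = 180
  host 5: 170 + 40 = 210
  host 6: 160 = 160
  host 7: 160 = 160
  host 8: 140 + 60 = 200
  host 9: 90 = 90
Every load is within 210 GB, so 9 hosts suffice.

Yes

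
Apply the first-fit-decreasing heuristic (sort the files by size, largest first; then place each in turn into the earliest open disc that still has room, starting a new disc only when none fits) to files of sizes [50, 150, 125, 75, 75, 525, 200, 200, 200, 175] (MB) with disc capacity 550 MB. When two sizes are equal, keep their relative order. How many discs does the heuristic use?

4

Sorted descending: 525, 200, 200, 200, 175, 150, 125, 75, 75, 50.
  525 → disc 1 (new)  [load 525/550]
  200 → disc 2 (new)  [load 200/550]
  200 → disc 2  [load 400/550]
  200 → disc 3 (new)  [load 200/550]
  175 → disc 3  [load 375/550]
  150 → disc 2  [load 550/550]
  125 → disc 3  [load 500/550]
  75 → disc 4 (new)  [load 75/550]
  75 → disc 4  [load 150/550]
  50 → disc 3  [load 550/550]
4 discs opened.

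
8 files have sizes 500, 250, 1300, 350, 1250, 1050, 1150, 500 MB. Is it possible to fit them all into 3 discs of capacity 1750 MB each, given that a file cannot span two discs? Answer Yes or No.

No

Total = 6350 MB; ⌈6350/1750⌉ = 4.
At least 4 discs are required, but only 3 are allowed.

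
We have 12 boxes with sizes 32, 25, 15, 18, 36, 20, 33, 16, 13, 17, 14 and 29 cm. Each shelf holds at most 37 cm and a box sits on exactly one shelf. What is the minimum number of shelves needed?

9

Total = 36 + 33 + 32 + 29 + 25 + 20 + 18 + 17 + 16 + 15 + 14 + 13 = 268 cm.
Lower bound: ⌈268/37⌉ = 8 shelves.
A packing using 9 shelves:
  shelf 1: 36 = 36
  shelf 2: 33 = 33
  shelf 3: 32 = 32
  shelf 4: 29 = 29
  shelf 5: 25 = 25
  shelf 6: 20 + 17 = 37
  shelf 7: 18 + 16 = 34
  shelf 8: 15 + 14 = 29
  shelf 9: 13 = 13
No arrangement into 8 shelves stays within capacity, so 9 is optimal.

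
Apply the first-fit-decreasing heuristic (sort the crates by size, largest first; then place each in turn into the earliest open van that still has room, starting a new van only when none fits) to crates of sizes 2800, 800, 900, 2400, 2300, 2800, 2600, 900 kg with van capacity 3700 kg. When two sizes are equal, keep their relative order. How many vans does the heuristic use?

Sorted descending: 2800, 2800, 2600, 2400, 2300, 900, 900, 800.
  2800 → van 1 (new)  [load 2800/3700]
  2800 → van 2 (new)  [load 2800/3700]
  2600 → van 3 (new)  [load 2600/3700]
  2400 → van 4 (new)  [load 2400/3700]
  2300 → van 5 (new)  [load 2300/3700]
  900 → van 1  [load 3700/3700]
  900 → van 2  [load 3700/3700]
  800 → van 3  [load 3400/3700]
5 vans opened.

5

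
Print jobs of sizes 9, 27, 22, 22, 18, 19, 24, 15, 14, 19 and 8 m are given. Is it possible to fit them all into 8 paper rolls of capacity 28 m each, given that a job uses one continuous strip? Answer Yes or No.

Total = 197 m; ⌈197/28⌉ = 8.
The bound of 8 does not rule out 8, but exhaustive search shows no assignment into 8 paper rolls of capacity 28 m exists — the minimum is 9.

No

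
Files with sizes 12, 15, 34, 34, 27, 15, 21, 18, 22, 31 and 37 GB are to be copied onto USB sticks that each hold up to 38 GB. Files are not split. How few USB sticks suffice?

Total = 37 + 34 + 34 + 31 + 27 + 22 + 21 + 18 + 15 + 15 + 12 = 266 GB.
Lower bound: ⌈266/38⌉ = 7 USB sticks.
A packing using 8 USB sticks:
  USB stick 1: 37 = 37
  USB stick 2: 34 = 34
  USB stick 3: 34 = 34
  USB stick 4: 31 = 31
  USB stick 5: 27 = 27
  USB stick 6: 22 + 15 = 37
  USB stick 7: 21 + 15 = 36
  USB stick 8: 18 + 12 = 30
No arrangement into 7 USB sticks stays within capacity, so 8 is optimal.

8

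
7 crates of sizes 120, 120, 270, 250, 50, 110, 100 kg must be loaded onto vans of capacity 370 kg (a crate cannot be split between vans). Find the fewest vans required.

3

Total = 270 + 250 + 120 + 120 + 110 + 100 + 50 = 1020 kg.
Lower bound: ⌈1020/370⌉ = 3 vans.
A packing using 3 vans:
  van 1: 270 + 100 = 370
  van 2: 250 + 120 = 370
  van 3: 120 + 110 + 50 = 280
This matches the lower bound, so 3 is optimal.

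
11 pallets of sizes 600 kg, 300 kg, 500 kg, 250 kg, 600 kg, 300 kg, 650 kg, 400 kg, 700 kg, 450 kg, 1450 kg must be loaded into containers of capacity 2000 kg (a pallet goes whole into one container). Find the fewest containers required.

4

Total = 1450 + 700 + 650 + 600 + 600 + 500 + 450 + 400 + 300 + 300 + 250 = 6200 kg.
Lower bound: ⌈6200/2000⌉ = 4 containers.
A packing using 4 containers:
  container 1: 1450 + 500 = 1950
  container 2: 700 + 650 + 600 = 1950
  container 3: 600 + 450 + 400 + 300 + 250 = 2000
  container 4: 300 = 300
This matches the lower bound, so 4 is optimal.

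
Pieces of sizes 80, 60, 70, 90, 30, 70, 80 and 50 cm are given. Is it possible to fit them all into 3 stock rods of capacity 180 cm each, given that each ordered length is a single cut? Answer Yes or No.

Yes

A valid assignment using 3 stock rods:
  stock rod 1: 90 + 80 = 170
  stock rod 2: 80 + 70 + 30 = 180
  stock rod 3: 70 + 60 + 50 = 180
Every load is within 180 cm, so 3 stock rods suffice.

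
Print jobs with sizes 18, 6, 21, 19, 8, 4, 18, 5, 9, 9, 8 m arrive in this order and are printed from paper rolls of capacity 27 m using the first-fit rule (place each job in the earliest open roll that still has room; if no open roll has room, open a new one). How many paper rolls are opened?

  18 → roll 1 (new)  [load 18/27]
  6 → roll 1  [load 24/27]
  21 → roll 2 (new)  [load 21/27]
  19 → roll 3 (new)  [load 19/27]
  8 → roll 3  [load 27/27]
  4 → roll 2  [load 25/27]
  18 → roll 4 (new)  [load 18/27]
  5 → roll 4  [load 23/27]
  9 → roll 5 (new)  [load 9/27]
  9 → roll 5  [load 18/27]
  8 → roll 5  [load 26/27]
5 paper rolls opened.

5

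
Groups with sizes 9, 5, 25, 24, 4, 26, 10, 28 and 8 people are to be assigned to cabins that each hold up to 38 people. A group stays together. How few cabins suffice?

4

Total = 28 + 26 + 25 + 24 + 10 + 9 + 8 + 5 + 4 = 139 people.
Lower bound: ⌈139/38⌉ = 4 cabins.
A packing using 4 cabins:
  cabin 1: 28 + 10 = 38
  cabin 2: 26 + 9 = 35
  cabin 3: 25 + 8 + 5 = 38
  cabin 4: 24 + 4 = 28
This matches the lower bound, so 4 is optimal.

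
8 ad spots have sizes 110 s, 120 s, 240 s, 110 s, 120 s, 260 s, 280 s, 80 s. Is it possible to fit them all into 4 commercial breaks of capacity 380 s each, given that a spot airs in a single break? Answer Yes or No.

Yes

A valid assignment using 4 commercial breaks:
  break 1: 280 + 80 = 360
  break 2: 260 + 120 = 380
  break 3: 240 + 120 = 360
  break 4: 110 + 110 = 220
Every load is within 380 s, so 4 commercial breaks suffice.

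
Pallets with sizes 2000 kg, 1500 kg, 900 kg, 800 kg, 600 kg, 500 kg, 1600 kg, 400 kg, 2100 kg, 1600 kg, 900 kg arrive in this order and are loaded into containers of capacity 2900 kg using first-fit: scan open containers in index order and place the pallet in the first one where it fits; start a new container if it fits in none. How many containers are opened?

5

  2000 → container 1 (new)  [load 2000/2900]
  1500 → container 2 (new)  [load 1500/2900]
  900 → container 1  [load 2900/2900]
  800 → container 2  [load 2300/2900]
  600 → container 2  [load 2900/2900]
  500 → container 3 (new)  [load 500/2900]
  1600 → container 3  [load 2100/2900]
  400 → container 3  [load 2500/2900]
  2100 → container 4 (new)  [load 2100/2900]
  1600 → container 5 (new)  [load 1600/2900]
  900 → container 5  [load 2500/2900]
5 containers opened.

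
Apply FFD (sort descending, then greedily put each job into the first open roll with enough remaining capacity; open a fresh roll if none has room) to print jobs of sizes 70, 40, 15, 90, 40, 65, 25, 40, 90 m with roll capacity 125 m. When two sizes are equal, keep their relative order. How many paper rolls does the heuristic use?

5

Sorted descending: 90, 90, 70, 65, 40, 40, 40, 25, 15.
  90 → roll 1 (new)  [load 90/125]
  90 → roll 2 (new)  [load 90/125]
  70 → roll 3 (new)  [load 70/125]
  65 → roll 4 (new)  [load 65/125]
  40 → roll 3  [load 110/125]
  40 → roll 4  [load 105/125]
  40 → roll 5 (new)  [load 40/125]
  25 → roll 1  [load 115/125]
  15 → roll 2  [load 105/125]
5 paper rolls opened.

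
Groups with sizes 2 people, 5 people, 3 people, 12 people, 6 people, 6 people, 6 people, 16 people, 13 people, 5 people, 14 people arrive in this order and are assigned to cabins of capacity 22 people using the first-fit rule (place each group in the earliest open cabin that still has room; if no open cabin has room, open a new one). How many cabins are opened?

  2 → cabin 1 (new)  [load 2/22]
  5 → cabin 1  [load 7/22]
  3 → cabin 1  [load 10/22]
  12 → cabin 1  [load 22/22]
  6 → cabin 2 (new)  [load 6/22]
  6 → cabin 2  [load 12/22]
  6 → cabin 2  [load 18/22]
  16 → cabin 3 (new)  [load 16/22]
  13 → cabin 4 (new)  [load 13/22]
  5 → cabin 3  [load 21/22]
  14 → cabin 5 (new)  [load 14/22]
5 cabins opened.

5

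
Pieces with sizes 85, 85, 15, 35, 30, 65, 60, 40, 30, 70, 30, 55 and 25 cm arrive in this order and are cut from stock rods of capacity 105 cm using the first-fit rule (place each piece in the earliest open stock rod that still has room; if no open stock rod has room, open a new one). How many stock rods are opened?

7

  85 → stock rod 1 (new)  [load 85/105]
  85 → stock rod 2 (new)  [load 85/105]
  15 → stock rod 1  [load 100/105]
  35 → stock rod 3 (new)  [load 35/105]
  30 → stock rod 3  [load 65/105]
  65 → stock rod 4 (new)  [load 65/105]
  60 → stock rod 5 (new)  [load 60/105]
  40 → stock rod 3  [load 105/105]
  30 → stock rod 4  [load 95/105]
  70 → stock rod 6 (new)  [load 70/105]
  30 → stock rod 5  [load 90/105]
  55 → stock rod 7 (new)  [load 55/105]
  25 → stock rod 6  [load 95/105]
7 stock rods opened.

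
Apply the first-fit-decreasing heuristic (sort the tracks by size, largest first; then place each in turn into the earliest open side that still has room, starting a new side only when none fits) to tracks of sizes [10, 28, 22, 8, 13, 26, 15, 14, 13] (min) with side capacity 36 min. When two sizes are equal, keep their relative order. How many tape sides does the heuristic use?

5

Sorted descending: 28, 26, 22, 15, 14, 13, 13, 10, 8.
  28 → side 1 (new)  [load 28/36]
  26 → side 2 (new)  [load 26/36]
  22 → side 3 (new)  [load 22/36]
  15 → side 4 (new)  [load 15/36]
  14 → side 3  [load 36/36]
  13 → side 4  [load 28/36]
  13 → side 5 (new)  [load 13/36]
  10 → side 2  [load 36/36]
  8 → side 1  [load 36/36]
5 tape sides opened.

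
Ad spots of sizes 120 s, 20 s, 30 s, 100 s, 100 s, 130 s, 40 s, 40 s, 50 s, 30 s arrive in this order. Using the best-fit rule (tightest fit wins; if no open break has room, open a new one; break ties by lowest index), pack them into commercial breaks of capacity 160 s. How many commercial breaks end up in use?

5

  120 → break 1 (new)  [load 120/160]
  20 → break 1  [load 140/160]
  30 → break 2 (new)  [load 30/160]
  100 → break 2  [load 130/160]
  100 → break 3 (new)  [load 100/160]
  130 → break 4 (new)  [load 130/160]
  40 → break 3  [load 140/160]
  40 → break 5 (new)  [load 40/160]
  50 → break 5  [load 90/160]
  30 → break 2  [load 160/160]
5 commercial breaks opened.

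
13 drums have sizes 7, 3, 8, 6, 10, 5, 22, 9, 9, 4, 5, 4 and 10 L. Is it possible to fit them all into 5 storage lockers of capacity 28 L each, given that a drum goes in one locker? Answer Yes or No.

Yes

A valid assignment using 4 storage lockers:
  locker 1: 22 + 6 = 28
  locker 2: 10 + 10 + 8 = 28
  locker 3: 9 + 9 + 7 + 3 = 28
  locker 4: 5 + 5 + 4 + 4 = 18
That uses only 4 ≤ 5, so 5 storage lockers are enough.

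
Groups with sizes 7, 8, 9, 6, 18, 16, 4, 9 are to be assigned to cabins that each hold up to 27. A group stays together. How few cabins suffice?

3

Total = 18 + 16 + 9 + 9 + 8 + 7 + 6 + 4 = 77.
Lower bound: ⌈77/27⌉ = 3 cabins.
A packing using 3 cabins:
  cabin 1: 18 + 9 = 27
  cabin 2: 16 + 9 = 25
  cabin 3: 8 + 7 + 6 + 4 = 25
This matches the lower bound, so 3 is optimal.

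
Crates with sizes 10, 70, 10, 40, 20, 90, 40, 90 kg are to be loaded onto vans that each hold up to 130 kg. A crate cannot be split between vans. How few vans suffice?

Total = 90 + 90 + 70 + 40 + 40 + 20 + 10 + 10 = 370 kg.
Lower bound: ⌈370/130⌉ = 3 vans.
A packing using 3 vans:
  van 1: 90 + 40 = 130
  van 2: 90 + 40 = 130
  van 3: 70 + 20 + 10 + 10 = 110
This matches the lower bound, so 3 is optimal.

3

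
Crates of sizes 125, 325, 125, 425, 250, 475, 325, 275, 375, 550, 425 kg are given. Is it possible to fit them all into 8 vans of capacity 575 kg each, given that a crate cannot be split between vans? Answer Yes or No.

A valid assignment using 8 vans:
  van 1: 550 = 550
  van 2: 475 = 475
  van 3: 425 + 125 = 550
  van 4: 425 + 125 = 550
  van 5: 375 = 375
  van 6: 325 + 250 = 575
  van 7: 325 = 325
  van 8: 275 = 275
Every load is within 575 kg, so 8 vans suffice.

Yes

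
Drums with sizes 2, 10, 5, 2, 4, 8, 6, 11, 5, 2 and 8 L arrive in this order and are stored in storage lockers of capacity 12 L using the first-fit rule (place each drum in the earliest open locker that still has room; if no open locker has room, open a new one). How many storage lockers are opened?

6

  2 → locker 1 (new)  [load 2/12]
  10 → locker 1  [load 12/12]
  5 → locker 2 (new)  [load 5/12]
  2 → locker 2  [load 7/12]
  4 → locker 2  [load 11/12]
  8 → locker 3 (new)  [load 8/12]
  6 → locker 4 (new)  [load 6/12]
  11 → locker 5 (new)  [load 11/12]
  5 → locker 4  [load 11/12]
  2 → locker 3  [load 10/12]
  8 → locker 6 (new)  [load 8/12]
6 storage lockers opened.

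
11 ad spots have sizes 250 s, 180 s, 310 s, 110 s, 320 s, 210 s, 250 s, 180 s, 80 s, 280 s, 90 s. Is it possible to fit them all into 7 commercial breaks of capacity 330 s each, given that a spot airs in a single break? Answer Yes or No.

No

Total = 2260 s; ⌈2260/330⌉ = 7.
8 ad spots each exceed half the capacity and cannot share a break, forcing at least 8 commercial breaks.
At least 8 commercial breaks are required, but only 7 are allowed.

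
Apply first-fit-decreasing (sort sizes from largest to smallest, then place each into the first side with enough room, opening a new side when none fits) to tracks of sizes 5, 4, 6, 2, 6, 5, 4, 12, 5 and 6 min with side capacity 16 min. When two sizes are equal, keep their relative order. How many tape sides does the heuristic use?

4

Sorted descending: 12, 6, 6, 6, 5, 5, 5, 4, 4, 2.
  12 → side 1 (new)  [load 12/16]
  6 → side 2 (new)  [load 6/16]
  6 → side 2  [load 12/16]
  6 → side 3 (new)  [load 6/16]
  5 → side 3  [load 11/16]
  5 → side 3  [load 16/16]
  5 → side 4 (new)  [load 5/16]
  4 → side 1  [load 16/16]
  4 → side 2  [load 16/16]
  2 → side 4  [load 7/16]
4 tape sides opened.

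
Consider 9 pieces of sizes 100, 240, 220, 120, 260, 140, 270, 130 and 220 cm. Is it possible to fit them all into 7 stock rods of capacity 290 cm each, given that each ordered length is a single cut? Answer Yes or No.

Yes

A valid assignment using 7 stock rods:
  stock rod 1: 270 = 270
  stock rod 2: 260 = 260
  stock rod 3: 240 = 240
  stock rod 4: 220 = 220
  stock rod 5: 220 = 220
  stock rod 6: 140 + 130 = 270
  stock rod 7: 120 + 100 = 220
Every load is within 290 cm, so 7 stock rods suffice.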